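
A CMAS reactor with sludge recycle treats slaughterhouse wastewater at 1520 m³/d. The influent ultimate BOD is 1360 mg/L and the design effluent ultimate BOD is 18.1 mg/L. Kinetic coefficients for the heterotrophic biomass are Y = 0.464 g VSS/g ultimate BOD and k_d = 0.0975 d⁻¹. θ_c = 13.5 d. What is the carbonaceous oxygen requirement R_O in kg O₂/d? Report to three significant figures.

R_O ≈ 1460 kg O₂/d

Observed yield with endogenous decay: Y_obs = Y / (1 + k_d·θ_c) = 0.464 / (1 + 0.0975 × 13.5) = 0.464 / 2.316 = 0.2003 g VSS/g ultimate BOD.
Mass of ultimate BOD removed per day: Q(S₀ − S) = 1520 × 1342 g/m³ = 2040 kg/d.
Biomass synthesised: P_X = Y_obs × 2040 = 408.6 kg VSS/d.
R_O = Q·ΔS − 1.42 P_X = 2040 − 580.2 = 1459 kg O₂/d.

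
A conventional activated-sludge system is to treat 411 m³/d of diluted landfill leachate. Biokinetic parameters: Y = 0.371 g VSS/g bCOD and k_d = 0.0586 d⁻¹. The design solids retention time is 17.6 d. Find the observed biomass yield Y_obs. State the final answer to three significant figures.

Y_obs ≈ 0.183 g VSS/g bCOD

Y_obs = Y / (1 + k_d θ_c) = 0.371 / (1 + 0.0586 × 17.6) = 0.371 / 2.031 = 0.1826.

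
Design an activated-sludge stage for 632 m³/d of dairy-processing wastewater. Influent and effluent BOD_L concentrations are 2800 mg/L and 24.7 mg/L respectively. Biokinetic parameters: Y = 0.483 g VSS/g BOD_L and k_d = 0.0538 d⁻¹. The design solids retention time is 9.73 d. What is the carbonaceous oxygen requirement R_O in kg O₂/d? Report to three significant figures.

Observed yield with endogenous decay: Y_obs = Y / (1 + k_d·θ_c) = 0.483 / (1 + 0.0538 × 9.73) = 0.483 / 1.523 = 0.3170 g VSS/g BOD_L.
Q·(S₀ − S) = 632 × (2800 − 24.7) × 10⁻³ = 1754 kg/d removed.
Biomass synthesised: P_X = Y_obs × 1754 = 556.1 kg VSS/d.
R_O = Q·(S₀ − S) − 1.42·P_X = 1754 − 1.42 × 556.1 = 964.4 kg O₂/d.

R_O ≈ 964 kg O₂/d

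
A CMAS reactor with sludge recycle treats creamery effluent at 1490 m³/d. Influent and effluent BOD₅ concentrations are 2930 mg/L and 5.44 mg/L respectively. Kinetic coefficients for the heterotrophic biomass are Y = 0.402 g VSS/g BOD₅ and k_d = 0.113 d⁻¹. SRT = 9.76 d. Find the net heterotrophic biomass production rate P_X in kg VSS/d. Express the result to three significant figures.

Correct the yield for decay: Y_obs = Y/(1 + k_d θ_c) = 0.402 / (1 + 0.113 × 9.76) = 0.402 / 2.103 = 0.1912.
Mass of BOD₅ removed per day: Q(S₀ − S) = 1490 × 2925 g/m³ = 4358 kg/d.
Net biomass production P_X = Y_obs × Q·(S₀ − S) = 0.1912 × 4358 = 833.0 kg VSS/d.

P_X ≈ 833 kg VSS/d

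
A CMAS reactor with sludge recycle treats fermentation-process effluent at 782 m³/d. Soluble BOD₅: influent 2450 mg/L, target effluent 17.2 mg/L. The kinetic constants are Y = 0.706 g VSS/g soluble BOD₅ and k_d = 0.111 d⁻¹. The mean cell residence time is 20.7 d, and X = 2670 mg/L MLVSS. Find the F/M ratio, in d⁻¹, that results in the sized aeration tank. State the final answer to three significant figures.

Steady-state biomass mass balance: V·X·(1 + k_d·θ_c) = Y·Q·(S₀ − S)·θ_c, so V = 0.706 × 782 × (2450 − 17.2) × 20.7 / [2670 × (1 + 0.111 × 20.7)] = 2.78×10^7 / 8805 = 3158 m³.
F/M = applied load / biomass = Q·S₀/(V·X) = 782 × 2450 / (3158 × 2670) = 0.2272 d⁻¹.

F/M ≈ 0.227 d⁻¹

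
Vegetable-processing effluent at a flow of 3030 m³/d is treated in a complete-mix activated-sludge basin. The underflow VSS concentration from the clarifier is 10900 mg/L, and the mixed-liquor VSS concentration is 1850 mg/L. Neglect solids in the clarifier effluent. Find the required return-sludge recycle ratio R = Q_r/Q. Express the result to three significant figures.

R ≈ 0.204

Mass balance around the secondary clarifier (neglecting effluent solids): R = X / (X_r − X) = 1850 / (10900 − 1850) = 0.2044.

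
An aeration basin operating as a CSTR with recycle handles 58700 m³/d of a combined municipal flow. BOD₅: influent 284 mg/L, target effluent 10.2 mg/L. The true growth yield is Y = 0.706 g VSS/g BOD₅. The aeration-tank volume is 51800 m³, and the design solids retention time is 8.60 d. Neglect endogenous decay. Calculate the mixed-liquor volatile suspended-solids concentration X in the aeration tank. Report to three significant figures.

Without decay, X = Y Q (S₀−S) θ_c / V = 0.706 × 58700 × (284 − 10.2) × 8.60 / 51800 = 1884 mg/L.

X ≈ 1880 mg/L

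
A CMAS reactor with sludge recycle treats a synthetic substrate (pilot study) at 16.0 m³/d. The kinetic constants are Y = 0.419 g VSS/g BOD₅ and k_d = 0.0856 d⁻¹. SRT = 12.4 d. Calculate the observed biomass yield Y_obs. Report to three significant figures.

Observed yield with endogenous decay: Y_obs = Y / (1 + k_d·θ_c) = 0.419 / (1 + 0.0856 × 12.4) = 0.419 / 2.061 = 0.2033 g VSS/g BOD₅.

Y_obs ≈ 0.203 g VSS/g BOD₅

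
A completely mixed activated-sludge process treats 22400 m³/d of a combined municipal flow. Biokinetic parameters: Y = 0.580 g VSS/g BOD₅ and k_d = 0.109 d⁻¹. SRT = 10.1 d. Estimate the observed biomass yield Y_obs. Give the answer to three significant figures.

Y_obs ≈ 0.276 g VSS/g BOD₅

The observed yield is Y_obs = Y/(1 + k_d·θ_c) = 0.580 / (1 + 0.109 × 10.1) = 0.580 / 2.101 = 0.2761 g VSS per g BOD₅ removed.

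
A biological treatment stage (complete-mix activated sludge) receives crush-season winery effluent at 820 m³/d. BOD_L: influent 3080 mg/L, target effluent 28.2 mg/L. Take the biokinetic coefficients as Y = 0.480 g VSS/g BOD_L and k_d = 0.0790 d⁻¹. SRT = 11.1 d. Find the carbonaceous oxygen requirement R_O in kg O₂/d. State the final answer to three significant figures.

R_O ≈ 1590 kg O₂/d

Correct the yield for decay: Y_obs = Y/(1 + k_d θ_c) = 0.480 / (1 + 0.0790 × 11.1) = 0.480 / 1.877 = 0.2557.
Mass of BOD_L removed per day: Q(S₀ − S) = 820 × 3052 g/m³ = 2502 kg/d.
P_X = Y_obs·Q·(S₀ − S) = 0.2557 × 2502 = 640.0 kg VSS/d.
R_O = Q·(S₀ − S) − 1.42·P_X = 2502 − 1.42 × 640.0 = 1594 kg O₂/d.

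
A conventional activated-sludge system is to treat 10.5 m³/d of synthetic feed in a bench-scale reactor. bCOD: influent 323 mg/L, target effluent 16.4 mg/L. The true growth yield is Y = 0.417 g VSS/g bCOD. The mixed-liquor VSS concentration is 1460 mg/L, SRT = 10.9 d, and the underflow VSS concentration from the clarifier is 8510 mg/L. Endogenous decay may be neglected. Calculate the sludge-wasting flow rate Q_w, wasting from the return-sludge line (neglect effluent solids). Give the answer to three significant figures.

Biomass mass balance (decay neglected): V·X = Y·Q·(S₀ − S)·θ_c, so V = 0.417 × 10.5 × (323 − 16.4) × 10.9 / 1460 = 10.02 m³.
θ_c = V·X/(Q_w·X_r) when wasting from the recycle, so Q_w = V·X/(θ_c·X_r) = 10.02 × 1460 / (10.9 × 8510) = 0.1577 m³/d.

Q_w ≈ 0.158 m³/d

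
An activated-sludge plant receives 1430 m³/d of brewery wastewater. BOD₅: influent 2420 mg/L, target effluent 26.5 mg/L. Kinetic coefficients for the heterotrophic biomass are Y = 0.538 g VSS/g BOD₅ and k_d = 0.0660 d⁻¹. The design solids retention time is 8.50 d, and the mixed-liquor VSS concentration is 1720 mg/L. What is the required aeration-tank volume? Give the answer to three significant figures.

From the SRT design equation V = Y Q (S₀−S) θ_c / [X (1 + k_d θ_c)] = 0.538 × 1430 × (2420 − 26.5) × 8.50 / [1720 × (1 + 0.0660 × 8.50)] = 1.57×10^7 / 2685 = 5830 m³.

V ≈ 5830 m³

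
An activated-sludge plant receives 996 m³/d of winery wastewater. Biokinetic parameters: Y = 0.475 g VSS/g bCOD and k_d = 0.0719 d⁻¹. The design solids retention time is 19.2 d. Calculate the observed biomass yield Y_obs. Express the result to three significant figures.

Y_obs ≈ 0.200 g VSS/g bCOD

The observed yield is Y_obs = Y/(1 + k_d·θ_c) = 0.475 / (1 + 0.0719 × 19.2) = 0.475 / 2.380 = 0.1995 g VSS per g bCOD removed.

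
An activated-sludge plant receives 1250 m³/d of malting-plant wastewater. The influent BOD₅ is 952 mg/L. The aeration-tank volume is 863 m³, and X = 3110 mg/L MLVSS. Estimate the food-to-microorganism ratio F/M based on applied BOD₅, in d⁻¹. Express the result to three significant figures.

Food-to-microorganism ratio F/M = Q S₀ / (V X) = 1250 × 952 / (863.0 × 3110) = 0.4434 d⁻¹.

F/M ≈ 0.443 d⁻¹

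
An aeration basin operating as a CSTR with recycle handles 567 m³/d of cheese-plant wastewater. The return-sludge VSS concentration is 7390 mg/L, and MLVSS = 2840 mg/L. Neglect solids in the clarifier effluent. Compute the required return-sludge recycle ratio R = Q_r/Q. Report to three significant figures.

Solids balance on the clarifier gives (1+R)X = R·X_r, so R = X/(X_r − X) = 2840 / (7390 − 2840) = 0.6242.

R ≈ 0.624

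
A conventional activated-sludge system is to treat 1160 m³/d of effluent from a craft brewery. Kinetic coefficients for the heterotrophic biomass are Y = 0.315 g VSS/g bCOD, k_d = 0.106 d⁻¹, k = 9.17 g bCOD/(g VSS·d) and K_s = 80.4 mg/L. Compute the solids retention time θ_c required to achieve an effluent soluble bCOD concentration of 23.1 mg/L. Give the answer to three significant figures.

From 1/θ_c = Y·k·S/(K_s + S) − k_d: Y·k·S/(K_s+S) = 0.315 × 9.17 × 23.1 / (80.4 + 23.1) = 0.6447 d⁻¹.
1/θ_c = 0.6447 − 0.106 = 0.5387 d⁻¹, so θ_c = 1.856 d.

θ_c ≈ 1.86 d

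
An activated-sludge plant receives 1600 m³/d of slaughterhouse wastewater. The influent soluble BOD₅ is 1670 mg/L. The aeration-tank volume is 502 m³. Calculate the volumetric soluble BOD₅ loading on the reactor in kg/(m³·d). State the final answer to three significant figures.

L_v ≈ 5.32 kg soluble BOD₅/(m³·d)

Applied soluble BOD₅ load per unit volume = Q·S₀/V = (1600 × 1670/1000)/502.0 = 5.323 kg soluble BOD₅·m⁻³·d⁻¹.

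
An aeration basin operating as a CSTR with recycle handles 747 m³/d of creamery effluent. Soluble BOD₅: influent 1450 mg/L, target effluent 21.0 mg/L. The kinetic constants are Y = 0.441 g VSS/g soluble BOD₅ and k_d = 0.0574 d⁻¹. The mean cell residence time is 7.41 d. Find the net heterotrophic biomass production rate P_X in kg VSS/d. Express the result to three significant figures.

P_X ≈ 330 kg VSS/d

The observed yield is Y_obs = Y/(1 + k_d·θ_c) = 0.441 / (1 + 0.0574 × 7.41) = 0.441 / 1.425 = 0.3094 g VSS per g soluble BOD₅ removed.
Q·(S₀ − S) = 747 × (1450 − 21.0) × 10⁻³ = 1067 kg/d removed.
P_X = Y_obs · Q(S₀ − S) = 0.3094 × 1067 = 330.3 kg VSS/d.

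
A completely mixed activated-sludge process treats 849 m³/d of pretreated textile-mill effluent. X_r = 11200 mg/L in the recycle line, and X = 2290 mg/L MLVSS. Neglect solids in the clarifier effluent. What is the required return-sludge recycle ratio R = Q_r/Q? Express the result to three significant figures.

R ≈ 0.257

Solids balance on the clarifier gives (1+R)X = R·X_r, so R = X/(X_r − X) = 2290 / (11200 − 2290) = 0.2570.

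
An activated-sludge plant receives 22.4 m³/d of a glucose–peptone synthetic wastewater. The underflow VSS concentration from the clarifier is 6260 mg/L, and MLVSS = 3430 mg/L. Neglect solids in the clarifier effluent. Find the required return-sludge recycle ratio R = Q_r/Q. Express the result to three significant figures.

Mass balance around the secondary clarifier (neglecting effluent solids): R = X / (X_r − X) = 3430 / (6260 − 3430) = 1.212.

R ≈ 1.21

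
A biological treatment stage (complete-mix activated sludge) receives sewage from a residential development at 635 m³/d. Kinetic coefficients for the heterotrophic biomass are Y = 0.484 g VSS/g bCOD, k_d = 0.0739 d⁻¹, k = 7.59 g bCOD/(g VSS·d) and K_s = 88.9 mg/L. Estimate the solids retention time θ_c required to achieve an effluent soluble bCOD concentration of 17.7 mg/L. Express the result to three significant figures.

From 1/θ_c = Y·k·S/(K_s + S) − k_d: Y·k·S/(K_s+S) = 0.484 × 7.59 × 17.7 / (88.9 + 17.7) = 0.6100 d⁻¹.
Then 1/θ_c = μ − k_d = 0.6100 − 0.0739 = 0.5361 d⁻¹, giving θ_c = 1.865 d.

θ_c ≈ 1.87 d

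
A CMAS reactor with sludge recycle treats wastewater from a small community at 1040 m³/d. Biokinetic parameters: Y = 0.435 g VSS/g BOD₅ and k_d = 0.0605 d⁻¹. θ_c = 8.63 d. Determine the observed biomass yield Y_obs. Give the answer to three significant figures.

Y_obs ≈ 0.286 g VSS/g BOD₅

Y_obs = Y / (1 + k_d θ_c) = 0.435 / (1 + 0.0605 × 8.63) = 0.435 / 1.522 = 0.2858.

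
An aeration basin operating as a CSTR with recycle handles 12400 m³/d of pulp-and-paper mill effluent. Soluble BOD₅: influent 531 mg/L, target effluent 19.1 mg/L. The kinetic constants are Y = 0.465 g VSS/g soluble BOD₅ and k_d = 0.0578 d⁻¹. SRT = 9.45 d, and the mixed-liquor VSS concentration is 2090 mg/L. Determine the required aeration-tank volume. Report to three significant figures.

Rearranging the biomass balance for a CMAS with decay, V = Y·Q·ΔS·θ_c / [X·(1+k_d θ_c)] = 0.465 × 12400 × (531 − 19.1) × 9.45 / [2090 × (1 + 0.0578 × 9.45)] = 2.79×10^7 / 3232 = 8631 m³.

V ≈ 8630 m³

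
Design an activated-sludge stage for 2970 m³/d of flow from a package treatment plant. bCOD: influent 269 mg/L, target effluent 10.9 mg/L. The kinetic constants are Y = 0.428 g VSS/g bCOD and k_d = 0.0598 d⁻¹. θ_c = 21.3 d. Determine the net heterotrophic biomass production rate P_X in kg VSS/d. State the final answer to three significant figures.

Observed yield with endogenous decay: Y_obs = Y / (1 + k_d·θ_c) = 0.428 / (1 + 0.0598 × 21.3) = 0.428 / 2.274 = 0.1882 g VSS/g bCOD.
Q·(S₀ − S) = 2970 × (269 − 10.9) × 10⁻³ = 766.6 kg/d removed.
P_X = Y_obs · Q(S₀ − S) = 0.1882 × 766.6 = 144.3 kg VSS/d.

P_X ≈ 144 kg VSS/d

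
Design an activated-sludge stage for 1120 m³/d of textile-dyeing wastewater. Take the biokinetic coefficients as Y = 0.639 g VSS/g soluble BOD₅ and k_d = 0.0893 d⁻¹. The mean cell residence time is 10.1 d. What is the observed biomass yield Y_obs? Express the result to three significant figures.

Y_obs ≈ 0.336 g VSS/g soluble BOD₅

Observed yield with endogenous decay: Y_obs = Y / (1 + k_d·θ_c) = 0.639 / (1 + 0.0893 × 10.1) = 0.639 / 1.902 = 0.3360 g VSS/g soluble BOD₅.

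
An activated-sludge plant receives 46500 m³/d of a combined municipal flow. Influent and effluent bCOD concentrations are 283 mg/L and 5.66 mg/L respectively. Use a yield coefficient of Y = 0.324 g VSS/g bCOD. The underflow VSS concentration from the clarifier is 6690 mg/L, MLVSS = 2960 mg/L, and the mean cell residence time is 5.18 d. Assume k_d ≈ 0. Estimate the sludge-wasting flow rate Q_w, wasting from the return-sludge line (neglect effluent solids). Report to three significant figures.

With k_d = 0 the design equation reduces to V = Y Q (S₀−S) θ_c / X = 0.324 × 46500 × (283 − 5.66) × 5.18 / 2960 = 7312 m³.
Q_w = (V·X)/(θ_c X_r) = 7312 × 2960 / (5.18 × 6690) = 624.6 m³/d.

Q_w ≈ 625 m³/d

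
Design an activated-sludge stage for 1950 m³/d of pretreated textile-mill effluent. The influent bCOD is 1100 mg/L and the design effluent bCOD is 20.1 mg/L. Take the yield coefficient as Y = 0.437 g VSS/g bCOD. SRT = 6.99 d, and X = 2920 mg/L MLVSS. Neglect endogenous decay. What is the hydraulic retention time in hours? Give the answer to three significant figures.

τ ≈ 27.1 h

Biomass mass balance (decay neglected): V·X = Y·Q·(S₀ − S)·θ_c, so V = 0.437 × 1950 × (1100 − 20.1) × 6.99 / 2920 = 2203 m³.
Hydraulic retention time τ = V/Q = 2203 / 1950 = 1.130 d = 27.11 h.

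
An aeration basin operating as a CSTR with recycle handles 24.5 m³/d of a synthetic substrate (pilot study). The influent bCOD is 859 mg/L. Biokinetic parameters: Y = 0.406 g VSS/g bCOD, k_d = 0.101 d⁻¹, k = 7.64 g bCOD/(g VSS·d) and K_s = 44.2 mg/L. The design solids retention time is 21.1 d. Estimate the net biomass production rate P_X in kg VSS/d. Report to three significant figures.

P_X ≈ 2.72 kg VSS/d

For a completely mixed reactor with recycle the Lawrence–McCarty relation gives S = K_s·(1 + k_d·θ_c) / [θ_c·(Y·k − k_d) − 1] = 44.2 × (1 + 0.101 × 21.1) / [21.1 × (0.406 × 7.64 − 0.101) − 1] = 138.4 / 62.32 = 2.221 mg/L.
The observed yield is Y_obs = Y/(1 + k_d·θ_c) = 0.406 / (1 + 0.101 × 21.1) = 0.406 / 3.131 = 0.1297 g VSS per g bCOD removed.
Q·(S₀ − S) = 24.5 × (859 − 2.22) × 10⁻³ = 20.99 kg/d removed.
So the net sludge growth is P_X = 0.1297 × 20.99 = 2.722 kg VSS/d.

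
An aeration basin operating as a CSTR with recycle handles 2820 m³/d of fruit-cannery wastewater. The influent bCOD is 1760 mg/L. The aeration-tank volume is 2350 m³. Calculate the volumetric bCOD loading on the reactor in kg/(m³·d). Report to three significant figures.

L_v ≈ 2.11 kg bCOD/(m³·d)

Volumetric loading L_v = Q·S₀ / V = 2820 × 1760 g/m³ / 2350 m³ = 2112 g/(m³·d) = 2.112 kg bCOD/(m³·d).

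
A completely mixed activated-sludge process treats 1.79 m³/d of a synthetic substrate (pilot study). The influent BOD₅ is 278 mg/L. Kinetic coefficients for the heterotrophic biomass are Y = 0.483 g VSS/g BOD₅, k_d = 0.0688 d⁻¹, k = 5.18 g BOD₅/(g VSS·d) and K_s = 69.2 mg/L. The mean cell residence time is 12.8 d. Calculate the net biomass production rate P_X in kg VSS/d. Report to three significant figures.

From the Monod/SRT balance for a CMAS, S = K_s·(1+k_d θ_c)/[θ_c·(Y k − k_d) − 1] = 69.2 × (1 + 0.0688 × 12.8) / [12.8 × (0.483 × 5.18 − 0.0688) − 1] = 130.1 / 30.14 = 4.317 mg/L.
Correct the yield for decay: Y_obs = Y/(1 + k_d θ_c) = 0.483 / (1 + 0.0688 × 12.8) = 0.483 / 1.881 = 0.2568.
Q·(S₀ − S) = 1.79 × (278 − 4.32) × 10⁻³ = 0.4899 kg/d removed.
P_X = Y_obs · Q(S₀ − S) = 0.2568 × 0.4899 = 0.1258 kg VSS/d.

P_X ≈ 0.126 kg VSS/d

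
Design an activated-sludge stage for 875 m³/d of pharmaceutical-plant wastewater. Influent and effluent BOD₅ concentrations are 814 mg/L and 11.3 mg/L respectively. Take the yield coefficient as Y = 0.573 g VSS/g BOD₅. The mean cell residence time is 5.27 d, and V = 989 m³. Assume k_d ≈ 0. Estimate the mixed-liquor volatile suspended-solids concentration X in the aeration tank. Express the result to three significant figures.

X = Y·Q·ΔS·θ_c / V = 0.573 × 875 × (814 − 11.3) × 5.27 / 989 = 2145 mg/L.

X ≈ 2140 mg/L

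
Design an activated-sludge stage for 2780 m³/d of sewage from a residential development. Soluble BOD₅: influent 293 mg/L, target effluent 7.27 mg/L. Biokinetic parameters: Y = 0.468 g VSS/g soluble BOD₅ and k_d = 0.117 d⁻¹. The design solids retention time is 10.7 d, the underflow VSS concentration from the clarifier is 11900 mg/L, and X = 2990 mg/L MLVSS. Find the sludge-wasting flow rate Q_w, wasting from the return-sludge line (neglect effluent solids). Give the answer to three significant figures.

Q_w ≈ 13.9 m³/d

Rearranging the biomass balance for a CMAS with decay, V = Y·Q·ΔS·θ_c / [X·(1+k_d θ_c)] = 0.468 × 2780 × (293 − 7.27) × 10.7 / [2990 × (1 + 0.117 × 10.7)] = 3.98×10^6 / 6733 = 590.8 m³.
Q_w = (V·X)/(θ_c X_r) = 590.8 × 2990 / (10.7 × 11900) = 13.87 m³/d.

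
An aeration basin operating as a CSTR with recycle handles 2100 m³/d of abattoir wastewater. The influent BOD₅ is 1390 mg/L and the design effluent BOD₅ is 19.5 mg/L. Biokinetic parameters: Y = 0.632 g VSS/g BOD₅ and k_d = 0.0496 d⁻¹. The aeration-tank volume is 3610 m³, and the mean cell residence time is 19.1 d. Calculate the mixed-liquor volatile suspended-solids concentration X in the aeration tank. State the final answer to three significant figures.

From V·X·(1 + k_d·θ_c) = Y·Q·(S₀ − S)·θ_c: X = 0.632 × 2100 × (1390 − 19.5) × 19.1 / [3610 × (1 + 0.0496 × 19.1)] = 4942 mg/L.

X ≈ 4940 mg/L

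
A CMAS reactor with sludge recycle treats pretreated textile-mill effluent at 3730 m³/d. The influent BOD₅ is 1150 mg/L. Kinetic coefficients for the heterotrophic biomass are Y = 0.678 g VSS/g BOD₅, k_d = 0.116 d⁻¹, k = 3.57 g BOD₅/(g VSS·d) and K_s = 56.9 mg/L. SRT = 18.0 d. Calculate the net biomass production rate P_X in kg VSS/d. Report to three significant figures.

Effluent substrate depends only on kinetics and SRT: S = K_s(1 + k_d θ_c) / [θ_c(Yk − k_d) − 1] = 56.9 × (1 + 0.116 × 18.0) / [18.0 × (0.678 × 3.57 − 0.116) − 1] = 175.7 / 40.48 = 4.341 mg/L.
The observed yield is Y_obs = Y/(1 + k_d·θ_c) = 0.678 / (1 + 0.116 × 18.0) = 0.678 / 3.088 = 0.2196 g VSS per g BOD₅ removed.
Mass of BOD₅ removed per day: Q(S₀ − S) = 3730 × 1146 g/m³ = 4273 kg/d.
Net biomass production P_X = Y_obs × Q·(S₀ − S) = 0.2196 × 4273 = 938.2 kg VSS/d.

P_X ≈ 938 kg VSS/d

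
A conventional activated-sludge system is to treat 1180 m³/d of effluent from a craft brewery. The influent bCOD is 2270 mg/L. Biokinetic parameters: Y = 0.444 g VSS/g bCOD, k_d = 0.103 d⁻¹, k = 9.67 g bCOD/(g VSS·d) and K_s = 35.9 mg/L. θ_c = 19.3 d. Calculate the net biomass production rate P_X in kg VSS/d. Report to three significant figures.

P_X ≈ 398 kg VSS/d

From the Monod/SRT balance for a CMAS, S = K_s·(1+k_d θ_c)/[θ_c·(Y k − k_d) − 1] = 35.9 × (1 + 0.103 × 19.3) / [19.3 × (0.444 × 9.67 − 0.103) − 1] = 107.3 / 79.88 = 1.343 mg/L.
The observed yield is Y_obs = Y/(1 + k_d·θ_c) = 0.444 / (1 + 0.103 × 19.3) = 0.444 / 2.988 = 0.1486 g VSS per g bCOD removed.
Mass of bCOD removed per day: Q(S₀ − S) = 1180 × 2269 g/m³ = 2677 kg/d.
Biomass produced: P_X = Y_obs·Q·ΔS = 0.1486 × 2677 ≈ 397.8 kg VSS/d.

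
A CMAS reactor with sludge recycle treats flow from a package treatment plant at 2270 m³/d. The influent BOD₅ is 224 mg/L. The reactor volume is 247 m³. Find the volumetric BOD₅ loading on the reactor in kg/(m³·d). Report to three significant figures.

L_v ≈ 2.06 kg BOD₅/(m³·d)

Volumetric loading L_v = Q·S₀ / V = 2270 × 224 g/m³ / 247.0 m³ = 2059 g/(m³·d) = 2.059 kg BOD₅/(m³·d).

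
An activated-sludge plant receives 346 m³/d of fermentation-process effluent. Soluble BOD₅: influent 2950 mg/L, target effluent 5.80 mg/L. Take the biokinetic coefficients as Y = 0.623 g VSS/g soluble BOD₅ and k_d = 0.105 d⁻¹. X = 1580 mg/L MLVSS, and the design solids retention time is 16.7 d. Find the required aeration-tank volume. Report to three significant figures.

Steady-state biomass mass balance: V·X·(1 + k_d·θ_c) = Y·Q·(S₀ − S)·θ_c, so V = 0.623 × 346 × (2950 − 5.80) × 16.7 / [1580 × (1 + 0.105 × 16.7)] = 1.06×10^7 / 4351 = 2436 m³.

V ≈ 2440 m³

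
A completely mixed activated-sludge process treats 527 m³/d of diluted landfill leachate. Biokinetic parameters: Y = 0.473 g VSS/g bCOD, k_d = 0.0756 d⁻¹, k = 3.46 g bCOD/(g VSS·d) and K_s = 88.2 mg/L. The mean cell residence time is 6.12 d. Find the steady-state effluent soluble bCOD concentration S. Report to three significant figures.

Effluent substrate depends only on kinetics and SRT: S = K_s(1 + k_d θ_c) / [θ_c(Yk − k_d) − 1] = 88.2 × (1 + 0.0756 × 6.12) / [6.12 × (0.473 × 3.46 − 0.0756) − 1] = 129.0 / 8.553 = 15.08 mg/L.

S ≈ 15.1 mg/L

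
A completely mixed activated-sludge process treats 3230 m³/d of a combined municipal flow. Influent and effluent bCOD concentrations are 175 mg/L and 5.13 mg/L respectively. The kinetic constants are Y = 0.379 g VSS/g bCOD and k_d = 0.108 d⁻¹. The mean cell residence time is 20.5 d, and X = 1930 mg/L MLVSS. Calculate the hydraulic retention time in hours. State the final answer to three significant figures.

Steady-state biomass mass balance: V·X·(1 + k_d·θ_c) = Y·Q·(S₀ − S)·θ_c, so V = 0.379 × 3230 × (175 − 5.13) × 20.5 / [1930 × (1 + 0.108 × 20.5)] = 4.26×10^6 / 6203 = 687.2 m³.
HRT = V/Q = 687.2 m³ / 3230 m³·d⁻¹ = 0.2128 d × 24 = 5.106 h.

τ ≈ 5.11 h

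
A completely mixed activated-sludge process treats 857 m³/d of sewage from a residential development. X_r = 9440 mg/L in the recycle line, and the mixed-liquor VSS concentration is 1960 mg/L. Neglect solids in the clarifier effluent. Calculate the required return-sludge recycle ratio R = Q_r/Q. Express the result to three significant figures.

R ≈ 0.262

Mass balance around the secondary clarifier (neglecting effluent solids): R = X / (X_r − X) = 1960 / (9440 − 1960) = 0.2620.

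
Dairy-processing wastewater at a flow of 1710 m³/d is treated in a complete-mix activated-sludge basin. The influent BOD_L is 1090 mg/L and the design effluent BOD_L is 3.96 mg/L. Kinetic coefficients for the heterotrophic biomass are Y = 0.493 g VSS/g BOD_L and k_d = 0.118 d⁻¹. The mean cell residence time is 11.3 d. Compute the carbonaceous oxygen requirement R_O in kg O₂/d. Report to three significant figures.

Y_obs = Y / (1 + k_d θ_c) = 0.493 / (1 + 0.118 × 11.3) = 0.493 / 2.333 = 0.2113.
Q·(S₀ − S) = 1710 × (1090 − 3.96) × 10⁻³ = 1857 kg/d removed.
Biomass synthesised: P_X = Y_obs × 1857 = 392.4 kg VSS/d.
Carbonaceous O₂ demand = substrate oxidised − cell-mass equivalent = 1857 − 1.42 × 392.4 = 1300 kg O₂/d.

R_O ≈ 1300 kg O₂/d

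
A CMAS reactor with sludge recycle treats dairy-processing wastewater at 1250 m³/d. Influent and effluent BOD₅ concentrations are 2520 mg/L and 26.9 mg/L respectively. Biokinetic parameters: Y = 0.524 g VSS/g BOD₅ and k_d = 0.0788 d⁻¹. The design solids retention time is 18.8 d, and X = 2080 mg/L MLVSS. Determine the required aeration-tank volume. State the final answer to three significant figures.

V ≈ 5950 m³

From the SRT design equation V = Y Q (S₀−S) θ_c / [X (1 + k_d θ_c)] = 0.524 × 1250 × (2520 − 26.9) × 18.8 / [2080 × (1 + 0.0788 × 18.8)] = 3.07×10^7 / 5161 = 5948 m³.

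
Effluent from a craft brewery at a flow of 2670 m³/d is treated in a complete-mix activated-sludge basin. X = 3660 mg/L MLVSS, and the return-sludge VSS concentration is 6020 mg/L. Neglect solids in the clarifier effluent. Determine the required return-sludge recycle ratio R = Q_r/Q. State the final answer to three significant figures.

Mass balance around the secondary clarifier (neglecting effluent solids): R = X / (X_r − X) = 3660 / (6020 − 3660) = 1.551.

R ≈ 1.55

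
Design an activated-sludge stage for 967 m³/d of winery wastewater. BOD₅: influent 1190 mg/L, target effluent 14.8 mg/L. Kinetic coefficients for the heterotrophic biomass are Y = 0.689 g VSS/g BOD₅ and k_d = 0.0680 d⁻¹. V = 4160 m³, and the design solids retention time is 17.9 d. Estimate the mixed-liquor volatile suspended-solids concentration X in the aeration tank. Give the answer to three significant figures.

X ≈ 1520 mg/L

From V·X·(1 + k_d·θ_c) = Y·Q·(S₀ − S)·θ_c: X = 0.689 × 967 × (1190 − 14.8) × 17.9 / [4160 × (1 + 0.0680 × 17.9)] = 1520 mg/L.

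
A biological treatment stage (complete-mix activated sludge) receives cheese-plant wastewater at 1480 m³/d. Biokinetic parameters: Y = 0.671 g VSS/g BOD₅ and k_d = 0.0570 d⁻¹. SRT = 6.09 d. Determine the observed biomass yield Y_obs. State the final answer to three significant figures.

Y_obs ≈ 0.498 g VSS/g BOD₅

Correct the yield for decay: Y_obs = Y/(1 + k_d θ_c) = 0.671 / (1 + 0.0570 × 6.09) = 0.671 / 1.347 = 0.4981.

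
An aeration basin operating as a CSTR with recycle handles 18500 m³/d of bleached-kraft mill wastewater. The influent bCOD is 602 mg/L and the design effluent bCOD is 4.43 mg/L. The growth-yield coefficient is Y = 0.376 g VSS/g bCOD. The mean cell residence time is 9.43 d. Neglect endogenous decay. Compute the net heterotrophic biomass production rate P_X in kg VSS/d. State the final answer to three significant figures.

P_X ≈ 4160 kg VSS/d

No decay correction is needed, so Y_obs = Y = 0.376.
Substrate removed = Q·(S₀ − S) = 18500 m³/d × (602 − 4.43) g/m³ = 1.11×10^7 g/d = 11055 kg/d.
Net biomass production P_X = Y_obs × Q·(S₀ − S) = 0.3760 × 11055 = 4157 kg VSS/d.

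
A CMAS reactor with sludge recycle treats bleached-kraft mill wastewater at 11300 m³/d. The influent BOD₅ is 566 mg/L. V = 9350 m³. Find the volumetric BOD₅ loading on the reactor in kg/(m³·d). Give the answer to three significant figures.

Applied BOD₅ load per unit volume = Q·S₀/V = (11300 × 566/1000)/9350 = 0.6840 kg BOD₅·m⁻³·d⁻¹.

L_v ≈ 0.684 kg BOD₅/(m³·d)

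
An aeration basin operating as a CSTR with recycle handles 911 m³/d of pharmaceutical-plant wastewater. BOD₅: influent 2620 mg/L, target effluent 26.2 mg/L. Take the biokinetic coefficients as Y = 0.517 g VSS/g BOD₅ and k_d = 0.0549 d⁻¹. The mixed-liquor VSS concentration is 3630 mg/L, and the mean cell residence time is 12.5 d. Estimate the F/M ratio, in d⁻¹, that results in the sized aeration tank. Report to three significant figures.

From the SRT design equation V = Y Q (S₀−S) θ_c / [X (1 + k_d θ_c)] = 0.517 × 911 × (2620 − 26.2) × 12.5 / [3630 × (1 + 0.0549 × 12.5)] = 1.53×10^7 / 6121 = 2495 m³.
F/M = Q·S₀ / (V·X) = 911 × 2620 / (2495 × 3630) = 0.2636 g BOD₅·(g VSS·d)⁻¹.

F/M ≈ 0.264 d⁻¹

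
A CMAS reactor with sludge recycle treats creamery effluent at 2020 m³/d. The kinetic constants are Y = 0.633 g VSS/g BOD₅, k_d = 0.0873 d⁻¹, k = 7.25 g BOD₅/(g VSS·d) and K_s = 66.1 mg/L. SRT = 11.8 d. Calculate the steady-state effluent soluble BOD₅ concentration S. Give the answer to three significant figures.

From the Monod/SRT balance for a CMAS, S = K_s·(1+k_d θ_c)/[θ_c·(Y k − k_d) − 1] = 66.1 × (1 + 0.0873 × 11.8) / [11.8 × (0.633 × 7.25 − 0.0873) − 1] = 134.2 / 52.12 = 2.575 mg/L.

S ≈ 2.57 mg/L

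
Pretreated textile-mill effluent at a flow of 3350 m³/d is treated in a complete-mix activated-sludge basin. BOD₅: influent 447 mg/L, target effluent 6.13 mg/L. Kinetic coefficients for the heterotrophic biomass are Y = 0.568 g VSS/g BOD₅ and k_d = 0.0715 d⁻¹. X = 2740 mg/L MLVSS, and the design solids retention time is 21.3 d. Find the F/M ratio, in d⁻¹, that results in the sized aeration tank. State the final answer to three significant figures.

F/M ≈ 0.211 d⁻¹

Steady-state biomass mass balance: V·X·(1 + k_d·θ_c) = Y·Q·(S₀ − S)·θ_c, so V = 0.568 × 3350 × (447 − 6.13) × 21.3 / [2740 × (1 + 0.0715 × 21.3)] = 1.79×10^7 / 6913 = 2585 m³.
Food-to-microorganism ratio F/M = Q S₀ / (V X) = 3350 × 447 / (2585 × 2740) = 0.2114 d⁻¹.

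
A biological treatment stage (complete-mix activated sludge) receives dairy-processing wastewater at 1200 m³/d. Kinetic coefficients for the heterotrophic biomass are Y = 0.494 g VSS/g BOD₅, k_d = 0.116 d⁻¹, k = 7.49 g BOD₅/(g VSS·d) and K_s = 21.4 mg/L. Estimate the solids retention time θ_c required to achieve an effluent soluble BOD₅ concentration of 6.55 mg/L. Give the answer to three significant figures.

θ_c ≈ 1.33 d

Specific growth rate at S = 6.55 mg/L: μ = YkS/(K_s+S) = 0.494·7.49·6.55/(21.4+6.55) = 0.8671 d⁻¹.
θ_c = 1/(μ − k_d) = 1/(0.8671 − 0.116) = 1/0.7511 = 1.331 d.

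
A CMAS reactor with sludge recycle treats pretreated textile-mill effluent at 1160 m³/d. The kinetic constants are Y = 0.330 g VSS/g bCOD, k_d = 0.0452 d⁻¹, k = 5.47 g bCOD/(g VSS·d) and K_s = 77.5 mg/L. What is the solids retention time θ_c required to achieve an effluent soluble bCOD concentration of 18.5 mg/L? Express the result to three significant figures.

θ_c ≈ 3.30 d

From 1/θ_c = Y·k·S/(K_s + S) − k_d: Y·k·S/(K_s+S) = 0.330 × 5.47 × 18.5 / (77.5 + 18.5) = 0.3479 d⁻¹.
1/θ_c = 0.3479 − 0.0452 = 0.3027 d⁻¹, so θ_c = 3.304 d.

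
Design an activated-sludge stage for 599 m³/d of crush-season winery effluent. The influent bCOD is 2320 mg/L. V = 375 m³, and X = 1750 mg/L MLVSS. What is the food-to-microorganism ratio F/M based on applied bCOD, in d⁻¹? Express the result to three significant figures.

F/M ≈ 2.12 d⁻¹

F/M = Q·S₀ / (V·X) = 599 × 2320 / (375.0 × 1750) = 2.118 g bCOD·(g VSS·d)⁻¹.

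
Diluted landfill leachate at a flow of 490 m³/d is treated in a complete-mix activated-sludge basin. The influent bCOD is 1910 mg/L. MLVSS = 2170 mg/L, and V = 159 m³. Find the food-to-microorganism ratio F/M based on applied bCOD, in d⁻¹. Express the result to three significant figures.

F/M ≈ 2.71 d⁻¹

F/M = Q·S₀ / (V·X) = 490 × 1910 / (159.0 × 2170) = 2.713 g bCOD·(g VSS·d)⁻¹.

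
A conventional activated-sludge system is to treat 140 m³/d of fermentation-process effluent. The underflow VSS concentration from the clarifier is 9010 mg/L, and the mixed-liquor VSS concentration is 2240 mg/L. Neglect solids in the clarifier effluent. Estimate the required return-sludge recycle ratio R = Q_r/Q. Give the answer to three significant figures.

Solids balance on the clarifier gives (1+R)X = R·X_r, so R = X/(X_r − X) = 2240 / (9010 − 2240) = 0.3309.

R ≈ 0.331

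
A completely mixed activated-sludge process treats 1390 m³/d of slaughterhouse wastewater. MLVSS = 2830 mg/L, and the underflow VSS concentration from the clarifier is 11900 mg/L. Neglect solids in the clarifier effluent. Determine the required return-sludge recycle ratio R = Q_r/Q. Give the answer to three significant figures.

R ≈ 0.312

Mass balance around the secondary clarifier (neglecting effluent solids): R = X / (X_r − X) = 2830 / (11900 − 2830) = 0.3120.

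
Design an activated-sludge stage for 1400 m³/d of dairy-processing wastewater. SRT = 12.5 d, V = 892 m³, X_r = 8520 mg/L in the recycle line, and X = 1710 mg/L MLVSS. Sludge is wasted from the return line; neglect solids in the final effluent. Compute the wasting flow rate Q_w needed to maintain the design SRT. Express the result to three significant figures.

θ_c = V·X/(Q_w·X_r) when wasting from the recycle, so Q_w = V·X/(θ_c·X_r) = 892.0 × 1710 / (12.5 × 8520) = 14.32 m³/d.

Q_w ≈ 14.3 m³/d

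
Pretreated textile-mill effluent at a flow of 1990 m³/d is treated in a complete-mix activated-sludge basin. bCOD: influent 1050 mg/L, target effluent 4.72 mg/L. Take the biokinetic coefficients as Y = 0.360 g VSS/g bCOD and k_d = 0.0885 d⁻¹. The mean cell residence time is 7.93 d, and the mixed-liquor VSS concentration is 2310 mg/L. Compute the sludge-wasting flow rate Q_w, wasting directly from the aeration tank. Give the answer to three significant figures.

From the SRT design equation V = Y Q (S₀−S) θ_c / [X (1 + k_d θ_c)] = 0.360 × 1990 × (1050 − 4.72) × 7.93 / [2310 × (1 + 0.0885 × 7.93)] = 5.94×10^6 / 3931 = 1511 m³.
With mixed-liquor wasting, θ_c = V/Q_w, so Q_w = V/θ_c = 1511/7.93 = 190.5 m³/d.

Q_w ≈ 190 m³/d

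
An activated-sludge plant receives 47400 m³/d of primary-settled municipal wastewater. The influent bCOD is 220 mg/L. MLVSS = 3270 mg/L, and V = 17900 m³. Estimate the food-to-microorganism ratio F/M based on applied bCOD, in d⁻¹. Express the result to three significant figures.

F/M = applied load / biomass = Q·S₀/(V·X) = 47400 × 220 / (17900 × 3270) = 0.1782 d⁻¹.

F/M ≈ 0.178 d⁻¹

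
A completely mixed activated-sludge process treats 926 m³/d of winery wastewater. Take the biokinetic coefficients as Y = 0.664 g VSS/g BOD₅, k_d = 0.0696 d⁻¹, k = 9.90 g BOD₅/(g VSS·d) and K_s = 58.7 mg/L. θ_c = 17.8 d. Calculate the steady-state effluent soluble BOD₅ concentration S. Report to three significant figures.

S ≈ 1.15 mg/L

From the Monod/SRT balance for a CMAS, S = K_s·(1+k_d θ_c)/[θ_c·(Y k − k_d) − 1] = 58.7 × (1 + 0.0696 × 17.8) / [17.8 × (0.664 × 9.90 − 0.0696) − 1] = 131.4 / 114.8 = 1.145 mg/L.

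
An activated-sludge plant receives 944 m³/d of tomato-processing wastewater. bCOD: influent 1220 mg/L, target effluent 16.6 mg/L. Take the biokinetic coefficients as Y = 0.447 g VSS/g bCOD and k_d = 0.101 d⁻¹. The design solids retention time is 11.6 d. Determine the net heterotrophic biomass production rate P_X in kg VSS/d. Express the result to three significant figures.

P_X ≈ 234 kg VSS/d

The observed yield is Y_obs = Y/(1 + k_d·θ_c) = 0.447 / (1 + 0.101 × 11.6) = 0.447 / 2.172 = 0.2058 g VSS per g bCOD removed.
ΔS = 1220 − 16.6 = 1203 mg/L, so the substrate removal rate is 944 × 1203/1000 = 1136 kg bCOD/d.
P_X = Y_obs · Q(S₀ − S) = 0.2058 × 1136 = 233.8 kg VSS/d.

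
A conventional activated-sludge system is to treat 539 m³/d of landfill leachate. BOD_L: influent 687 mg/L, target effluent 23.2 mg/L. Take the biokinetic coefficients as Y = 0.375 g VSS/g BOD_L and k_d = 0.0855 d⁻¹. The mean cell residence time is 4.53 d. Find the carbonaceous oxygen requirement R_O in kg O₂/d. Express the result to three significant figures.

Correct the yield for decay: Y_obs = Y/(1 + k_d θ_c) = 0.375 / (1 + 0.0855 × 4.53) = 0.375 / 1.387 = 0.2703.
Mass of BOD_L removed per day: Q(S₀ − S) = 539 × 663.8 g/m³ = 357.8 kg/d.
Biomass synthesised: P_X = Y_obs × 357.8 = 96.71 kg VSS/d.
Carbonaceous O₂ demand = substrate oxidised − cell-mass equivalent = 357.8 − 1.42 × 96.71 = 220.5 kg O₂/d.

R_O ≈ 220 kg O₂/d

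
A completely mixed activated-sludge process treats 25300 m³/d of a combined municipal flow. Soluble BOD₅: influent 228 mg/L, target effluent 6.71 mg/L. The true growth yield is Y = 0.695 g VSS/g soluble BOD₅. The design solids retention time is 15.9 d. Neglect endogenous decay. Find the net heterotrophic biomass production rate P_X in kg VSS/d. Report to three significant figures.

With endogenous decay neglected, the observed yield equals the true yield: Y_obs = Y = 0.695 g VSS/g soluble BOD₅.
Mass of soluble BOD₅ removed per day: Q(S₀ − S) = 25300 × 221.3 g/m³ = 5599 kg/d.
Biomass produced: P_X = Y_obs·Q·ΔS = 0.6950 × 5599 ≈ 3891 kg VSS/d.

P_X ≈ 3890 kg VSS/d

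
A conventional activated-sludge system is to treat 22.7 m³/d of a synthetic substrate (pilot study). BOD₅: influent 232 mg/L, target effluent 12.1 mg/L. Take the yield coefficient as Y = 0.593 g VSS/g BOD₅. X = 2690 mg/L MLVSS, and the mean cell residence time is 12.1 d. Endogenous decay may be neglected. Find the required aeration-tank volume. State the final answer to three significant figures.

Biomass mass balance (decay neglected): V·X = Y·Q·(S₀ − S)·θ_c, so V = 0.593 × 22.7 × (232 − 12.1) × 12.1 / 2690 = 13.31 m³.

V ≈ 13.3 m³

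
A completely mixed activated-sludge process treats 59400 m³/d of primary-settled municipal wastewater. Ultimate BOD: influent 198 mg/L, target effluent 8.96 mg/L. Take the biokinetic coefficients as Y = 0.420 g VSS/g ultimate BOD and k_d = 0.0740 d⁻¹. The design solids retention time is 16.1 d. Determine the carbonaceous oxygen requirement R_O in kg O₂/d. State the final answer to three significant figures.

R_O ≈ 8170 kg O₂/d

Y_obs = Y / (1 + k_d θ_c) = 0.420 / (1 + 0.0740 × 16.1) = 0.420 / 2.191 = 0.1917.
Substrate removed = Q·(S₀ − S) = 59400 m³/d × (198 − 8.96) g/m³ = 1.12×10^7 g/d = 11229 kg/d.
P_X = Y_obs·Q·(S₀ − S) = 0.1917 × 11229 = 2152 kg VSS/d.
R_O = Q·ΔS − 1.42 P_X = 11229 − 3056 = 8173 kg O₂/d.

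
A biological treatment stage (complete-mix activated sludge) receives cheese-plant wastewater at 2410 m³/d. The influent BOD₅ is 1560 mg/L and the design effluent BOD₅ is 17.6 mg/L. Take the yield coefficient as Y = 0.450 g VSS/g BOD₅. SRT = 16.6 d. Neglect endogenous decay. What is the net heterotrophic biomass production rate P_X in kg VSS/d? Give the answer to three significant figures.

With endogenous decay neglected, the observed yield equals the true yield: Y_obs = Y = 0.450 g VSS/g BOD₅.
Q·(S₀ − S) = 2410 × (1560 − 17.6) × 10⁻³ = 3717 kg/d removed.
Biomass produced: P_X = Y_obs·Q·ΔS = 0.4500 × 3717 ≈ 1673 kg VSS/d.

P_X ≈ 1670 kg VSS/d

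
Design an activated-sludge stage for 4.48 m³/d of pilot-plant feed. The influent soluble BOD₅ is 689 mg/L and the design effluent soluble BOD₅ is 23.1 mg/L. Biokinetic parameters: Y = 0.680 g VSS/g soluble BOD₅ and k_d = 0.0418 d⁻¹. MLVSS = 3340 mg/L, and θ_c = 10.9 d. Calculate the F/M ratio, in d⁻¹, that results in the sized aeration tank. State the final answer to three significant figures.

F/M ≈ 0.203 d⁻¹

Steady-state biomass mass balance: V·X·(1 + k_d·θ_c) = Y·Q·(S₀ − S)·θ_c, so V = 0.680 × 4.48 × (689 − 23.1) × 10.9 / [3340 × (1 + 0.0418 × 10.9)] = 2.21×10^4 / 4862 = 4.548 m³.
Food-to-microorganism ratio F/M = Q S₀ / (V X) = 4.48 × 689 / (4.548 × 3340) = 0.2032 d⁻¹.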